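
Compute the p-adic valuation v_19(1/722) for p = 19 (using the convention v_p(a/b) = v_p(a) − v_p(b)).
v_19(1/722) = -2

Factor powers of 19 from the numerator and denominator of the reduced fraction: 1 = 19^0 · 1 and 722 = 19^2 · 2. Apply v_p(a/b) = v_p(a) − v_p(b): v_19(1/722) = 0 − 2 = -2.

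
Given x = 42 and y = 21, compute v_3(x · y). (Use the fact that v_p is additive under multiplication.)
v_3(882) = 2

v_p(x) = 1 (factor: 42 = 3^1 · 14); v_p(y) = 1 (factor: 21 = 3^1 · 7). Additivity: v_p(xy) = v_p(x) + v_p(y) = 1 + 1 = 2. (Direct check: xy = 882 = 3^2 · (98).)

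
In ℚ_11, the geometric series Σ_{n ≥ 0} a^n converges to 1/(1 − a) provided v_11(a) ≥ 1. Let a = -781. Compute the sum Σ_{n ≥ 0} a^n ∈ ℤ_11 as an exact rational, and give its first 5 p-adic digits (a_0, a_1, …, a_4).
Σ a^n = 1/(1 − a) = 1/782;  first 5 digits = (1, 6, 7, 2, 7)

v_11(a) = 1 ≥ 1, so the series converges in ℤ_11 to 1/(1 − a) = 1/(1 − (-781)) = 1/782. Expand this rational in ℤ_11: compute digits iteratively via d_i = x_i mod 11, x_{i+1} = (x_i − d_i)/11. The first 5 digits are (1, 6, 7, 2, 7).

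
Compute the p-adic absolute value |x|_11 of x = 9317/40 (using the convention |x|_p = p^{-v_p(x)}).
|9317/40|_11 = 1/1331

Step 1 — compute v_11(x) by factoring powers of 11 out of the numerator and denominator: v_11(9317/40) = 3. Step 2 — apply |x|_p = p^{-v_p(x)} = 11^{-3} = 1/1331.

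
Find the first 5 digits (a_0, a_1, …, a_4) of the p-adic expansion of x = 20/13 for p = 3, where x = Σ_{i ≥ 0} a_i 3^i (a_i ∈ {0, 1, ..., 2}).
(a_0, …, a_4) = (2, 1, 1, 0, 1)

v_3(20/13) = 0 (numerator and denominator both coprime to 3), so x ∈ ℤ_3^×. Compute digits iteratively via a_i = x_i mod 3, x_{i+1} = (x_i − a_i)/3, with x_0 = x:
  x_0 = 20/13;  a_0 = 2;  x_1 = (x_0 − 2)/3 = -2/13
  x_1 = -2/13;  a_1 = 1;  x_2 = (x_1 − 1)/3 = -5/13
  x_2 = -5/13;  a_2 = 1;  x_3 = (x_2 − 1)/3 = -6/13
  x_3 = -6/13;  a_3 = 0;  x_4 = (x_3 − 0)/3 = -2/13
  x_4 = -2/13;  a_4 = 1;  x_5 = (x_4 − 1)/3 = -5/13
Digits: (2, 1, 1, 0, 1).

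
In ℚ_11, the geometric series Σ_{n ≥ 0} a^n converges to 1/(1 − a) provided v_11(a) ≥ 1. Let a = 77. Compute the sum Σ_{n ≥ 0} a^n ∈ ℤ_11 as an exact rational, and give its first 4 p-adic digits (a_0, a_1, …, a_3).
Σ a^n = 1/(1 − a) = -1/76;  first 4 digits = (1, 7, 5, 6)

v_11(a) = 1 ≥ 1, so the series converges in ℤ_11 to 1/(1 − a) = 1/(1 − 77) = -1/76. Expand this rational in ℤ_11: compute digits iteratively via d_i = x_i mod 11, x_{i+1} = (x_i − d_i)/11. The first 4 digits are (1, 7, 5, 6).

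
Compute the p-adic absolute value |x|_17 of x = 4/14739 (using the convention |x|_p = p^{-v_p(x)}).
|4/14739|_17 = 4913

Step 1 — compute v_17(x) by factoring powers of 17 out of the numerator and denominator: v_17(4/14739) = -3. Step 2 — apply |x|_p = p^{-v_p(x)} = 17^{3} = 4913.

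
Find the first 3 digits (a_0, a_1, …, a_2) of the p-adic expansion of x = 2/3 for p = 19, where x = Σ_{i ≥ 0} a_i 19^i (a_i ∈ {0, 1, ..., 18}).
(a_0, …, a_2) = (7, 6, 6)

v_19(2/3) = 0 (numerator and denominator both coprime to 19), so x ∈ ℤ_19^×. Compute digits iteratively via a_i = x_i mod 19, x_{i+1} = (x_i − a_i)/19, with x_0 = x:
  x_0 = 2/3;  a_0 = 7;  x_1 = (x_0 − 7)/19 = -1/3
  x_1 = -1/3;  a_1 = 6;  x_2 = (x_1 − 6)/19 = -1/3
  x_2 = -1/3;  a_2 = 6;  x_3 = (x_2 − 6)/19 = -1/3
Digits: (7, 6, 6).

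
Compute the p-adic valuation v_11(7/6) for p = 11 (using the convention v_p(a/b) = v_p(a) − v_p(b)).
v_11(7/6) = 0

Factor powers of 11 from the numerator and denominator of the reduced fraction: 7 = 11^0 · 7 and 6 = 11^0 · 6. Apply v_p(a/b) = v_p(a) − v_p(b): v_11(7/6) = 0 − 0 = 0.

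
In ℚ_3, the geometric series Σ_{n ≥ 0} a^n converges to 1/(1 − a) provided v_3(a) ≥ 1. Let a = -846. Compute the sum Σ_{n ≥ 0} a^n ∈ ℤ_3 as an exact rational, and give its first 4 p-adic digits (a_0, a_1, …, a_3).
Σ a^n = 1/(1 − a) = 1/847;  first 4 digits = (1, 0, 2, 1)

v_3(a) = 2 ≥ 1, so the series converges in ℤ_3 to 1/(1 − a) = 1/(1 − (-846)) = 1/847. Expand this rational in ℤ_3: compute digits iteratively via d_i = x_i mod 3, x_{i+1} = (x_i − d_i)/3. The first 4 digits are (1, 0, 2, 1).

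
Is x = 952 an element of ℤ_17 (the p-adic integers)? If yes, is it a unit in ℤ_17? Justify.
x ∈ ℤ_17 but not a unit; v_17(x) = 1 > 0

ℤ_17 = {x ∈ ℚ_17 : v_17(x) ≥ 0} and ℤ_17^× = {x ∈ ℤ_17 : v_17(x) = 0}. Here v_17(952) = v_17(num) − v_17(den) = 1; compare against these criteria.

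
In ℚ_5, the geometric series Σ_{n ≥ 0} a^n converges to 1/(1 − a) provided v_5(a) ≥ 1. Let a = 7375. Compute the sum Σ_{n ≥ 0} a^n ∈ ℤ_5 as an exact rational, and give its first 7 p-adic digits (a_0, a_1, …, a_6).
Σ a^n = 1/(1 − a) = -1/7374;  first 7 digits = (1, 0, 0, 4, 1, 2, 1)

v_5(a) = 3 ≥ 1, so the series converges in ℤ_5 to 1/(1 − a) = 1/(1 − 7375) = -1/7374. Expand this rational in ℤ_5: compute digits iteratively via d_i = x_i mod 5, x_{i+1} = (x_i − d_i)/5. The first 7 digits are (1, 0, 0, 4, 1, 2, 1).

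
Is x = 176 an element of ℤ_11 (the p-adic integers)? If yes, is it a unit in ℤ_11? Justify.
x ∈ ℤ_11 but not a unit; v_11(x) = 1 > 0

ℤ_11 = {x ∈ ℚ_11 : v_11(x) ≥ 0} and ℤ_11^× = {x ∈ ℤ_11 : v_11(x) = 0}. Here v_11(176) = v_11(num) − v_11(den) = 1; compare against these criteria.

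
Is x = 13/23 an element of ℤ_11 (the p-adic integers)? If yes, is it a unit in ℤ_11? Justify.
x ∈ ℤ_11^× (unit); v_11(x) = 0

ℤ_11 = {x ∈ ℚ_11 : v_11(x) ≥ 0} and ℤ_11^× = {x ∈ ℤ_11 : v_11(x) = 0}. Here v_11(13/23) = v_11(num) − v_11(den) = 0; compare against these criteria.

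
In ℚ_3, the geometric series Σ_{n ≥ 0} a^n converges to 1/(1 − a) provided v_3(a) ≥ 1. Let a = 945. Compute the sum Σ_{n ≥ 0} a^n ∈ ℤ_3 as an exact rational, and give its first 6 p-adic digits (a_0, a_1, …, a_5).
Σ a^n = 1/(1 − a) = -1/944;  first 6 digits = (1, 0, 0, 2, 2, 0)

v_3(a) = 3 ≥ 1, so the series converges in ℤ_3 to 1/(1 − a) = 1/(1 − 945) = -1/944. Expand this rational in ℤ_3: compute digits iteratively via d_i = x_i mod 3, x_{i+1} = (x_i − d_i)/3. The first 6 digits are (1, 0, 0, 2, 2, 0).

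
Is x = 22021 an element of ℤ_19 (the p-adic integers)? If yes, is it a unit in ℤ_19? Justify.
x ∈ ℤ_19 but not a unit; v_19(x) = 2 > 0

ℤ_19 = {x ∈ ℚ_19 : v_19(x) ≥ 0} and ℤ_19^× = {x ∈ ℤ_19 : v_19(x) = 0}. Here v_19(22021) = v_19(num) − v_19(den) = 2; compare against these criteria.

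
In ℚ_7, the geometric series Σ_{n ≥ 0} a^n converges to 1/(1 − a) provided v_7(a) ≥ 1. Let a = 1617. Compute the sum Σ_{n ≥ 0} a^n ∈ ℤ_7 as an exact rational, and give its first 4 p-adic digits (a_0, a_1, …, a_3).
Σ a^n = 1/(1 − a) = -1/1616;  first 4 digits = (1, 0, 5, 4)

v_7(a) = 2 ≥ 1, so the series converges in ℤ_7 to 1/(1 − a) = 1/(1 − 1617) = -1/1616. Expand this rational in ℤ_7: compute digits iteratively via d_i = x_i mod 7, x_{i+1} = (x_i − d_i)/7. The first 4 digits are (1, 0, 5, 4).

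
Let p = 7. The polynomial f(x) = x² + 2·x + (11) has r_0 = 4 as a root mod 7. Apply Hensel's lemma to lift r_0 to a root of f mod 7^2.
r_1 = 25 (mod 49)

Hensel: r_{i+1} = r_i − f(r_i)·(f′(r_i))^{-1} mod 7^{i+2}, f′(x) = 2x + 2. Iterate:
  r_0 = 4 (mod 7)
  r_1 = 25 (mod 49)
Final: r = 25 satisfies f(r) ≡ 0 mod 7^2.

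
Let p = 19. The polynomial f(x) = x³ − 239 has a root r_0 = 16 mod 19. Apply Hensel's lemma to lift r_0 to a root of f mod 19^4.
r_3 = 118709 (mod 130321)

Hensel: r_{i+1} = r_i − f(r_i)/f′(r_i) mod 19^{i+2}, where f′(x) = 3x². Iterate:
  r_0 = 16 (mod 19)
  r_1 = 301 (mod 361)
  r_2 = 2106 (mod 6859)
  r_3 = 118709 (mod 130321)
Final: r = 118709 with f(r) ≡ 0 mod 19^4.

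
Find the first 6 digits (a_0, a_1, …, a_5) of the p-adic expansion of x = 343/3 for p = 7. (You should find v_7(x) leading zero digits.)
(a_0, …, a_5) = (0, 0, 0, 5, 4, 4)

v_7(343/3) = 3, so a_0 = ... = a_2 = 0. Factor out: x = 7^3 · u with u = 1/3 a unit in ℤ_7. Expand u iteratively via a_{v+i} = u_i mod 7, u_{i+1} = (u_i − a_{v+i})/7:
  u_0 = 1/3;  a_3 = 5;  u_1 = (u_0 − 5)/7 = -2/3
  u_1 = -2/3;  a_4 = 4;  u_2 = (u_1 − 4)/7 = -2/3
  u_2 = -2/3;  a_5 = 4;  u_3 = (u_2 − 4)/7 = -2/3
Digits: (0, 0, 0, 5, 4, 4).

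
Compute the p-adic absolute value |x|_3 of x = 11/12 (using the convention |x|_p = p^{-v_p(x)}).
|11/12|_3 = 3

Step 1 — compute v_3(x) by factoring powers of 3 out of the numerator and denominator: v_3(11/12) = -1. Step 2 — apply |x|_p = p^{-v_p(x)} = 3^{1} = 3.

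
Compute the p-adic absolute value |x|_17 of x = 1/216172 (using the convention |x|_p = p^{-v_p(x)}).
|1/216172|_17 = 4913

Step 1 — compute v_17(x) by factoring powers of 17 out of the numerator and denominator: v_17(1/216172) = -3. Step 2 — apply |x|_p = p^{-v_p(x)} = 17^{3} = 4913.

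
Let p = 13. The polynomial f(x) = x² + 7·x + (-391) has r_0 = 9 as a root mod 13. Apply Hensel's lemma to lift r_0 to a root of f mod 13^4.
r_3 = 12606 (mod 28561)

Hensel: r_{i+1} = r_i − f(r_i)·(f′(r_i))^{-1} mod 13^{i+2}, f′(x) = 2x + 7. Iterate:
  r_0 = 9 (mod 13)
  r_1 = 100 (mod 169)
  r_2 = 1621 (mod 2197)
  r_3 = 12606 (mod 28561)
Final: r = 12606 satisfies f(r) ≡ 0 mod 13^4.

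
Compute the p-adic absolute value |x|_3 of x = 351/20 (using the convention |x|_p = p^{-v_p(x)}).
|351/20|_3 = 1/27

Step 1 — compute v_3(x) by factoring powers of 3 out of the numerator and denominator: v_3(351/20) = 3. Step 2 — apply |x|_p = p^{-v_p(x)} = 3^{-3} = 1/27.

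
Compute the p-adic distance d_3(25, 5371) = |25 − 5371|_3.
d_3(25, 5371) = 1/243

Step 1 — x − y = 25 − 5371 = -5346. Step 2 — v_3(-5346) = 5 (factor: -5346 = −(3^5 · 22); the sign does not affect v_p). Step 3 — |x − y|_3 = 3^{-5} = 1/243.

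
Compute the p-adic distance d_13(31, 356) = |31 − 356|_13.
d_13(31, 356) = 1/13

Step 1 — x − y = 31 − 356 = -325. Step 2 — v_13(-325) = 1 (factor: -325 = −(13^1 · 25); the sign does not affect v_p). Step 3 — |x − y|_13 = 13^{-1} = 1/13.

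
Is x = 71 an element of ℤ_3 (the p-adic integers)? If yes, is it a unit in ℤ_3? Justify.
x ∈ ℤ_3^× (unit); v_3(x) = 0

ℤ_3 = {x ∈ ℚ_3 : v_3(x) ≥ 0} and ℤ_3^× = {x ∈ ℤ_3 : v_3(x) = 0}. Here v_3(71) = v_3(num) − v_3(den) = 0; compare against these criteria.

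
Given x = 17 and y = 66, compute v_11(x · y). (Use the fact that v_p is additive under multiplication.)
v_11(1122) = 1

v_p(x) = 0 (factor: 17 = 11^0 · 17); v_p(y) = 1 (factor: 66 = 11^1 · 6). Additivity: v_p(xy) = v_p(x) + v_p(y) = 0 + 1 = 1. (Direct check: xy = 1122 = 11^1 · (102).)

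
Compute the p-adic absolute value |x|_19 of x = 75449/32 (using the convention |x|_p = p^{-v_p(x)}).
|75449/32|_19 = 1/6859

Step 1 — compute v_19(x) by factoring powers of 19 out of the numerator and denominator: v_19(75449/32) = 3. Step 2 — apply |x|_p = p^{-v_p(x)} = 19^{-3} = 1/6859.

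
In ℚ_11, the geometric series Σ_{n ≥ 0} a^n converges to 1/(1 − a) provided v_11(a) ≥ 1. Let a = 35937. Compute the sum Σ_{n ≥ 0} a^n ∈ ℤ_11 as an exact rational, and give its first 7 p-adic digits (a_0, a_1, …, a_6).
Σ a^n = 1/(1 − a) = -1/35936;  first 7 digits = (1, 0, 0, 5, 2, 0, 3)

v_11(a) = 3 ≥ 1, so the series converges in ℤ_11 to 1/(1 − a) = 1/(1 − 35937) = -1/35936. Expand this rational in ℤ_11: compute digits iteratively via d_i = x_i mod 11, x_{i+1} = (x_i − d_i)/11. The first 7 digits are (1, 0, 0, 5, 2, 0, 3).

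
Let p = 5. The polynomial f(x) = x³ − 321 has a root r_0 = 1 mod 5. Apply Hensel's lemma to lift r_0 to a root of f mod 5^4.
r_3 = 466 (mod 625)

Hensel: r_{i+1} = r_i − f(r_i)/f′(r_i) mod 5^{i+2}, where f′(x) = 3x². Iterate:
  r_0 = 1 (mod 5)
  r_1 = 16 (mod 25)
  r_2 = 91 (mod 125)
  r_3 = 466 (mod 625)
Final: r = 466 with f(r) ≡ 0 mod 5^4.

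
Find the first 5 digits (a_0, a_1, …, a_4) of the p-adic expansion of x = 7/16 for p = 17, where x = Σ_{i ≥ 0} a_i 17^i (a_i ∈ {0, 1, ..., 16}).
(a_0, …, a_4) = (10, 9, 9, 9, 9)

v_17(7/16) = 0 (numerator and denominator both coprime to 17), so x ∈ ℤ_17^×. Compute digits iteratively via a_i = x_i mod 17, x_{i+1} = (x_i − a_i)/17, with x_0 = x:
  x_0 = 7/16;  a_0 = 10;  x_1 = (x_0 − 10)/17 = -9/16
  x_1 = -9/16;  a_1 = 9;  x_2 = (x_1 − 9)/17 = -9/16
  x_2 = -9/16;  a_2 = 9;  x_3 = (x_2 − 9)/17 = -9/16
  x_3 = -9/16;  a_3 = 9;  x_4 = (x_3 − 9)/17 = -9/16
  x_4 = -9/16;  a_4 = 9;  x_5 = (x_4 − 9)/17 = -9/16
Digits: (10, 9, 9, 9, 9).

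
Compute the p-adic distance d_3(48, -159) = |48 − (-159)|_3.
d_3(48, -159) = 1/9

Step 1 — x − y = 48 − (-159) = 207. Step 2 — v_3(207) = 2 (factor: 207 = (3^2 · 23); the sign does not affect v_p). Step 3 — |x − y|_3 = 3^{-2} = 1/9.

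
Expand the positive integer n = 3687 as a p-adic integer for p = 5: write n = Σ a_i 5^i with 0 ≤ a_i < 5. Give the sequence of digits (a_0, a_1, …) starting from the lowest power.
(a_0, a_1, …) = (2, 2, 2, 4, 0, 1)

Repeated division by 5 gives the digits low-to-high: 3687 = 2 + 2·5^1 + 2·5^2 + 4·5^3 + 1·5^5. Digit sequence: (2, 2, 2, 4, 0, 1).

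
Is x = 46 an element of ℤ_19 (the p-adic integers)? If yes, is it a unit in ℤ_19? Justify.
x ∈ ℤ_19^× (unit); v_19(x) = 0

ℤ_19 = {x ∈ ℚ_19 : v_19(x) ≥ 0} and ℤ_19^× = {x ∈ ℤ_19 : v_19(x) = 0}. Here v_19(46) = v_19(num) − v_19(den) = 0; compare against these criteria.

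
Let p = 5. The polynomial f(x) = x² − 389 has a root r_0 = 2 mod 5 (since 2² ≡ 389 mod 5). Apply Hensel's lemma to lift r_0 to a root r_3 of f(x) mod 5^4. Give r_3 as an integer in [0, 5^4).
r_3 = 167 (mod 625)

Hensel's recurrence: r_{i+1} = r_i − f(r_i)·(f′(r_i))^{-1} mod 5^{i+2}, with f′(x) = 2x. Iterate:
  r_0 = 2 (mod 5)
  r_1 = 17 (mod 25)
  r_2 = 42 (mod 125)
  r_3 = 167 (mod 625)
Final: r_3 = 167, and one checks f(r_3) ≡ 0 mod 5^4.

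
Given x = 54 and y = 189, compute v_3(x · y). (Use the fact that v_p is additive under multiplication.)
v_3(10206) = 6

v_p(x) = 3 (factor: 54 = 3^3 · 2); v_p(y) = 3 (factor: 189 = 3^3 · 7). Additivity: v_p(xy) = v_p(x) + v_p(y) = 3 + 3 = 6. (Direct check: xy = 10206 = 3^6 · (14).)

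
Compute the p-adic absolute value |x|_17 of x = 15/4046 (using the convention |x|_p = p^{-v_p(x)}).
|15/4046|_17 = 289

Step 1 — compute v_17(x) by factoring powers of 17 out of the numerator and denominator: v_17(15/4046) = -2. Step 2 — apply |x|_p = p^{-v_p(x)} = 17^{2} = 289.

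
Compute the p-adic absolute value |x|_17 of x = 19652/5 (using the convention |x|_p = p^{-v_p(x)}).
|19652/5|_17 = 1/4913

Step 1 — compute v_17(x) by factoring powers of 17 out of the numerator and denominator: v_17(19652/5) = 3. Step 2 — apply |x|_p = p^{-v_p(x)} = 17^{-3} = 1/4913.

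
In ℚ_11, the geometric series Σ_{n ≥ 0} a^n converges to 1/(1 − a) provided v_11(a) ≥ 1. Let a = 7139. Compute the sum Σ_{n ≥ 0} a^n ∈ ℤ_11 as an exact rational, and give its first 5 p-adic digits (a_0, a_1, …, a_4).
Σ a^n = 1/(1 − a) = -1/7138;  first 5 digits = (1, 0, 4, 5, 5)

v_11(a) = 2 ≥ 1, so the series converges in ℤ_11 to 1/(1 − a) = 1/(1 − 7139) = -1/7138. Expand this rational in ℤ_11: compute digits iteratively via d_i = x_i mod 11, x_{i+1} = (x_i − d_i)/11. The first 5 digits are (1, 0, 4, 5, 5).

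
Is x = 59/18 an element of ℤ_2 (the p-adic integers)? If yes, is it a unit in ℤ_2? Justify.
x ∉ ℤ_2 (v_2(x) = -1 < 0)

ℤ_2 = {x ∈ ℚ_2 : v_2(x) ≥ 0} and ℤ_2^× = {x ∈ ℤ_2 : v_2(x) = 0}. Here v_2(59/18) = v_2(num) − v_2(den) = -1; compare against these criteria.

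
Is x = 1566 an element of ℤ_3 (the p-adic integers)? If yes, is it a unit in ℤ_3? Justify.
x ∈ ℤ_3 but not a unit; v_3(x) = 3 > 0

ℤ_3 = {x ∈ ℚ_3 : v_3(x) ≥ 0} and ℤ_3^× = {x ∈ ℤ_3 : v_3(x) = 0}. Here v_3(1566) = v_3(num) − v_3(den) = 3; compare against these criteria.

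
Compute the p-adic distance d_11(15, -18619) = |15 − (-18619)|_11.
d_11(15, -18619) = 1/1331

Step 1 — x − y = 15 − (-18619) = 18634. Step 2 — v_11(18634) = 3 (factor: 18634 = (11^3 · 14); the sign does not affect v_p). Step 3 — |x − y|_11 = 11^{-3} = 1/1331.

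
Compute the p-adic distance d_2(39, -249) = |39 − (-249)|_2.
d_2(39, -249) = 1/32

Step 1 — x − y = 39 − (-249) = 288. Step 2 — v_2(288) = 5 (factor: 288 = (2^5 · 9); the sign does not affect v_p). Step 3 — |x − y|_2 = 2^{-5} = 1/32.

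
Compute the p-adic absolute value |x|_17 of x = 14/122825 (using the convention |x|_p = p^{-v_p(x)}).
|14/122825|_17 = 4913

Step 1 — compute v_17(x) by factoring powers of 17 out of the numerator and denominator: v_17(14/122825) = -3. Step 2 — apply |x|_p = p^{-v_p(x)} = 17^{3} = 4913.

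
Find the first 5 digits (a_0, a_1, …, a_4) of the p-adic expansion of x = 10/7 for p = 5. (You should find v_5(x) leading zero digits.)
(a_0, …, a_4) = (0, 1, 2, 1, 4)

v_5(10/7) = 1, so a_0 = ... = a_0 = 0. Factor out: x = 5^1 · u with u = 2/7 a unit in ℤ_5. Expand u iteratively via a_{v+i} = u_i mod 5, u_{i+1} = (u_i − a_{v+i})/5:
  u_0 = 2/7;  a_1 = 1;  u_1 = (u_0 − 1)/5 = -1/7
  u_1 = -1/7;  a_2 = 2;  u_2 = (u_1 − 2)/5 = -3/7
  u_2 = -3/7;  a_3 = 1;  u_3 = (u_2 − 1)/5 = -2/7
  u_3 = -2/7;  a_4 = 4;  u_4 = (u_3 − 4)/5 = -6/7
Digits: (0, 1, 2, 1, 4).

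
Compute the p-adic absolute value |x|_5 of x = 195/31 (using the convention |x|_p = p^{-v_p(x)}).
|195/31|_5 = 1/5

Step 1 — compute v_5(x) by factoring powers of 5 out of the numerator and denominator: v_5(195/31) = 1. Step 2 — apply |x|_p = p^{-v_p(x)} = 5^{-1} = 1/5.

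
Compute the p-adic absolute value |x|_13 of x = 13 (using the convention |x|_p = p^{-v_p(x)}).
|13|_13 = 1/13

Step 1 — compute v_13(x) by factoring powers of 13 out of the numerator and denominator: v_13(13) = 1. Step 2 — apply |x|_p = p^{-v_p(x)} = 13^{-1} = 1/13.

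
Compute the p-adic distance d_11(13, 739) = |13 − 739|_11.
d_11(13, 739) = 1/121

Step 1 — x − y = 13 − 739 = -726. Step 2 — v_11(-726) = 2 (factor: -726 = −(11^2 · 6); the sign does not affect v_p). Step 3 — |x − y|_11 = 11^{-2} = 1/121.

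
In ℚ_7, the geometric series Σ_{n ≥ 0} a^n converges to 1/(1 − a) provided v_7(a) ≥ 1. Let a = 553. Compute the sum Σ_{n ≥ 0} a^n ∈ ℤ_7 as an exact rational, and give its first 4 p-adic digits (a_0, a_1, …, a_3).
Σ a^n = 1/(1 − a) = -1/552;  first 4 digits = (1, 2, 1, 5)

v_7(a) = 1 ≥ 1, so the series converges in ℤ_7 to 1/(1 − a) = 1/(1 − 553) = -1/552. Expand this rational in ℤ_7: compute digits iteratively via d_i = x_i mod 7, x_{i+1} = (x_i − d_i)/7. The first 4 digits are (1, 2, 1, 5).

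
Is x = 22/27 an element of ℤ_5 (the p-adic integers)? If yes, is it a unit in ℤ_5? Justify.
x ∈ ℤ_5^× (unit); v_5(x) = 0

ℤ_5 = {x ∈ ℚ_5 : v_5(x) ≥ 0} and ℤ_5^× = {x ∈ ℤ_5 : v_5(x) = 0}. Here v_5(22/27) = v_5(num) − v_5(den) = 0; compare against these criteria.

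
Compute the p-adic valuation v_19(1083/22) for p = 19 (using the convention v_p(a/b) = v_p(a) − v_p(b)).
v_19(1083/22) = 2

Factor powers of 19 from the numerator and denominator of the reduced fraction: 1083 = 19^2 · 3 and 22 = 19^0 · 22. Apply v_p(a/b) = v_p(a) − v_p(b): v_19(1083/22) = 2 − 0 = 2.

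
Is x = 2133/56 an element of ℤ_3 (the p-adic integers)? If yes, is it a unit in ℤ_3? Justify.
x ∈ ℤ_3 but not a unit; v_3(x) = 3 > 0

ℤ_3 = {x ∈ ℚ_3 : v_3(x) ≥ 0} and ℤ_3^× = {x ∈ ℤ_3 : v_3(x) = 0}. Here v_3(2133/56) = v_3(num) − v_3(den) = 3; compare against these criteria.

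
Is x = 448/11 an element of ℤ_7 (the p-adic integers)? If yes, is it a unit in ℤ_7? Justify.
x ∈ ℤ_7 but not a unit; v_7(x) = 1 > 0

ℤ_7 = {x ∈ ℚ_7 : v_7(x) ≥ 0} and ℤ_7^× = {x ∈ ℤ_7 : v_7(x) = 0}. Here v_7(448/11) = v_7(num) − v_7(den) = 1; compare against these criteria.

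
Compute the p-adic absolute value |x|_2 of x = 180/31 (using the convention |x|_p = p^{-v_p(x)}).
|180/31|_2 = 1/4

Step 1 — compute v_2(x) by factoring powers of 2 out of the numerator and denominator: v_2(180/31) = 2. Step 2 — apply |x|_p = p^{-v_p(x)} = 2^{-2} = 1/4.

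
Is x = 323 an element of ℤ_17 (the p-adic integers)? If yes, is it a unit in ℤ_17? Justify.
x ∈ ℤ_17 but not a unit; v_17(x) = 1 > 0

ℤ_17 = {x ∈ ℚ_17 : v_17(x) ≥ 0} and ℤ_17^× = {x ∈ ℤ_17 : v_17(x) = 0}. Here v_17(323) = v_17(num) − v_17(den) = 1; compare against these criteria.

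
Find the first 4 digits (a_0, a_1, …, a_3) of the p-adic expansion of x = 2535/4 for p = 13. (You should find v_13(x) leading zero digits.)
(a_0, …, a_3) = (0, 0, 7, 3)

v_13(2535/4) = 2, so a_0 = ... = a_1 = 0. Factor out: x = 13^2 · u with u = 15/4 a unit in ℤ_13. Expand u iteratively via a_{v+i} = u_i mod 13, u_{i+1} = (u_i − a_{v+i})/13:
  u_0 = 15/4;  a_2 = 7;  u_1 = (u_0 − 7)/13 = -1/4
  u_1 = -1/4;  a_3 = 3;  u_2 = (u_1 − 3)/13 = -1/4
Digits: (0, 0, 7, 3).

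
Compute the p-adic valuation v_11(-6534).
v_11(-6534) = 2

v_11(n) is the largest exponent k such that 11^k divides n. Factor out: -6534 = -11^2 · 54. (Sign doesn't affect v_p.) So v_11(-6534) = 2.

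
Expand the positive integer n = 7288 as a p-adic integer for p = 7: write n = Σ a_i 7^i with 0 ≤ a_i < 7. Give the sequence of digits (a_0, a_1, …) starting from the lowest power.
(a_0, a_1, …) = (1, 5, 1, 0, 3)

Repeated division by 7 gives the digits low-to-high: 7288 = 1 + 5·7^1 + 1·7^2 + 3·7^4. Digit sequence: (1, 5, 1, 0, 3).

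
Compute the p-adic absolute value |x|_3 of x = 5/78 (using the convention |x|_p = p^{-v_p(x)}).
|5/78|_3 = 3

Step 1 — compute v_3(x) by factoring powers of 3 out of the numerator and denominator: v_3(5/78) = -1. Step 2 — apply |x|_p = p^{-v_p(x)} = 3^{1} = 3.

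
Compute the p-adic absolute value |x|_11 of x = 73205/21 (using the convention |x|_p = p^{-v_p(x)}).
|73205/21|_11 = 1/14641

Step 1 — compute v_11(x) by factoring powers of 11 out of the numerator and denominator: v_11(73205/21) = 4. Step 2 — apply |x|_p = p^{-v_p(x)} = 11^{-4} = 1/14641.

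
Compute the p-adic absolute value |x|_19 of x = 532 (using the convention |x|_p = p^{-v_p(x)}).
|532|_19 = 1/19

Step 1 — compute v_19(x) by factoring powers of 19 out of the numerator and denominator: v_19(532) = 1. Step 2 — apply |x|_p = p^{-v_p(x)} = 19^{-1} = 1/19.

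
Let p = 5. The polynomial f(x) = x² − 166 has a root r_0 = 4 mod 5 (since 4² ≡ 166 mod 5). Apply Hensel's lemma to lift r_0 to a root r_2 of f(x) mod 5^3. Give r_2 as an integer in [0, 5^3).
r_2 = 54 (mod 125)

Hensel's recurrence: r_{i+1} = r_i − f(r_i)·(f′(r_i))^{-1} mod 5^{i+2}, with f′(x) = 2x. Iterate:
  r_0 = 4 (mod 5)
  r_1 = 4 (mod 25)
  r_2 = 54 (mod 125)
Final: r_2 = 54, and one checks f(r_2) ≡ 0 mod 5^3.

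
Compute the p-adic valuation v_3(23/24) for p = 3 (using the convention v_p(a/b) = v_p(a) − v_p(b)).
v_3(23/24) = -1

Factor powers of 3 from the numerator and denominator of the reduced fraction: 23 = 3^0 · 23 and 24 = 3^1 · 8. Apply v_p(a/b) = v_p(a) − v_p(b): v_3(23/24) = 0 − 1 = -1.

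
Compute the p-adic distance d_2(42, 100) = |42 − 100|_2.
d_2(42, 100) = 1/2

Step 1 — x − y = 42 − 100 = -58. Step 2 — v_2(-58) = 1 (factor: -58 = −(2^1 · 29); the sign does not affect v_p). Step 3 — |x − y|_2 = 2^{-1} = 1/2.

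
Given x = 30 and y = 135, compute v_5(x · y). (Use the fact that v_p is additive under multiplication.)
v_5(4050) = 2

v_p(x) = 1 (factor: 30 = 5^1 · 6); v_p(y) = 1 (factor: 135 = 5^1 · 27). Additivity: v_p(xy) = v_p(x) + v_p(y) = 1 + 1 = 2. (Direct check: xy = 4050 = 5^2 · (162).)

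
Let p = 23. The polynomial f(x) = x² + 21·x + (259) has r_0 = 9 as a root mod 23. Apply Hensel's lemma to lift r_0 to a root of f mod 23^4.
r_3 = 114802 (mod 279841)

Hensel: r_{i+1} = r_i − f(r_i)·(f′(r_i))^{-1} mod 23^{i+2}, f′(x) = 2x + 21. Iterate:
  r_0 = 9 (mod 23)
  r_1 = 9 (mod 529)
  r_2 = 5299 (mod 12167)
  r_3 = 114802 (mod 279841)
Final: r = 114802 satisfies f(r) ≡ 0 mod 23^4.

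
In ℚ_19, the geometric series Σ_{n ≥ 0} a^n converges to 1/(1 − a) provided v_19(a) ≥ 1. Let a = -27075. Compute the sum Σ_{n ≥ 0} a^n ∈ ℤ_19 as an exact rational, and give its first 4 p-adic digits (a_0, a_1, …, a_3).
Σ a^n = 1/(1 − a) = 1/27076;  first 4 digits = (1, 0, 1, 15)

v_19(a) = 2 ≥ 1, so the series converges in ℤ_19 to 1/(1 − a) = 1/(1 − (-27075)) = 1/27076. Expand this rational in ℤ_19: compute digits iteratively via d_i = x_i mod 19, x_{i+1} = (x_i − d_i)/19. The first 4 digits are (1, 0, 1, 15).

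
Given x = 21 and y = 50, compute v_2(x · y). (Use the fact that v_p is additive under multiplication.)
v_2(1050) = 1

v_p(x) = 0 (factor: 21 = 2^0 · 21); v_p(y) = 1 (factor: 50 = 2^1 · 25). Additivity: v_p(xy) = v_p(x) + v_p(y) = 0 + 1 = 1. (Direct check: xy = 1050 = 2^1 · (525).)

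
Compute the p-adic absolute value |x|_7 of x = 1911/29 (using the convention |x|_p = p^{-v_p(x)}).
|1911/29|_7 = 1/49

Step 1 — compute v_7(x) by factoring powers of 7 out of the numerator and denominator: v_7(1911/29) = 2. Step 2 — apply |x|_p = p^{-v_p(x)} = 7^{-2} = 1/49.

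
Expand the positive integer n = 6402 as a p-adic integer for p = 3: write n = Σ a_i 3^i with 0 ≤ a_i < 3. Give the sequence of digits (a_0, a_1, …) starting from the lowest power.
(a_0, a_1, …) = (0, 1, 0, 0, 1, 2, 2, 2)

Repeated division by 3 gives the digits low-to-high: 6402 = 1·3^1 + 1·3^4 + 2·3^5 + 2·3^6 + 2·3^7. Digit sequence: (0, 1, 0, 0, 1, 2, 2, 2).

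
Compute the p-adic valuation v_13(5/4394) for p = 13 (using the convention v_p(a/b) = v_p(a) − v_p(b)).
v_13(5/4394) = -3

Factor powers of 13 from the numerator and denominator of the reduced fraction: 5 = 13^0 · 5 and 4394 = 13^3 · 2. Apply v_p(a/b) = v_p(a) − v_p(b): v_13(5/4394) = 0 − 3 = -3.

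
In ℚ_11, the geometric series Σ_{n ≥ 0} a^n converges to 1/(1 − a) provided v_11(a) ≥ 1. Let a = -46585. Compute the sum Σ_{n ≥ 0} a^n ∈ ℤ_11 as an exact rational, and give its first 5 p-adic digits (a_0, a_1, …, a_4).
Σ a^n = 1/(1 − a) = 1/46586;  first 5 digits = (1, 0, 0, 9, 7)

v_11(a) = 3 ≥ 1, so the series converges in ℤ_11 to 1/(1 − a) = 1/(1 − (-46585)) = 1/46586. Expand this rational in ℤ_11: compute digits iteratively via d_i = x_i mod 11, x_{i+1} = (x_i − d_i)/11. The first 5 digits are (1, 0, 0, 9, 7).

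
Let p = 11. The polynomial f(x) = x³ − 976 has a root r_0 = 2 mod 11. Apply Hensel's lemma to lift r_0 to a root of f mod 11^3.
r_2 = 970 (mod 1331)

Hensel: r_{i+1} = r_i − f(r_i)/f′(r_i) mod 11^{i+2}, where f′(x) = 3x². Iterate:
  r_0 = 2 (mod 11)
  r_1 = 2 (mod 121)
  r_2 = 970 (mod 1331)
Final: r = 970 with f(r) ≡ 0 mod 11^3.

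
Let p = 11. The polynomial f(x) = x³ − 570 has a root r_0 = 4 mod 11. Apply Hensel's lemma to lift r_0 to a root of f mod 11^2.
r_1 = 70 (mod 121)

Hensel: r_{i+1} = r_i − f(r_i)/f′(r_i) mod 11^{i+2}, where f′(x) = 3x². Iterate:
  r_0 = 4 (mod 11)
  r_1 = 70 (mod 121)
Final: r = 70 with f(r) ≡ 0 mod 11^2.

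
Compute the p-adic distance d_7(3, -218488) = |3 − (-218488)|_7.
d_7(3, -218488) = 1/16807

Step 1 — x − y = 3 − (-218488) = 218491. Step 2 — v_7(218491) = 5 (factor: 218491 = (7^5 · 13); the sign does not affect v_p). Step 3 — |x − y|_7 = 7^{-5} = 1/16807.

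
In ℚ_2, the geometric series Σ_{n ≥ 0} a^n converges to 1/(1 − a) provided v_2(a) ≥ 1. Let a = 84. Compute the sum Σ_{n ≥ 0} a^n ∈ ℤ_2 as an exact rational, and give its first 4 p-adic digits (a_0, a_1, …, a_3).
Σ a^n = 1/(1 − a) = -1/83;  first 4 digits = (1, 0, 1, 0)

v_2(a) = 2 ≥ 1, so the series converges in ℤ_2 to 1/(1 − a) = 1/(1 − 84) = -1/83. Expand this rational in ℤ_2: compute digits iteratively via d_i = x_i mod 2, x_{i+1} = (x_i − d_i)/2. The first 4 digits are (1, 0, 1, 0).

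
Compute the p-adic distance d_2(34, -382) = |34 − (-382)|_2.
d_2(34, -382) = 1/32

Step 1 — x − y = 34 − (-382) = 416. Step 2 — v_2(416) = 5 (factor: 416 = (2^5 · 13); the sign does not affect v_p). Step 3 — |x − y|_2 = 2^{-5} = 1/32.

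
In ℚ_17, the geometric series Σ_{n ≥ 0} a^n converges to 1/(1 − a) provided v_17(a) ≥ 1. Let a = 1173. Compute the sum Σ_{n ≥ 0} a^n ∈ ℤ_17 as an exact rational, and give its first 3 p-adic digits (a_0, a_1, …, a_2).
Σ a^n = 1/(1 − a) = -1/1172;  first 3 digits = (1, 1, 5)

v_17(a) = 1 ≥ 1, so the series converges in ℤ_17 to 1/(1 − a) = 1/(1 − 1173) = -1/1172. Expand this rational in ℤ_17: compute digits iteratively via d_i = x_i mod 17, x_{i+1} = (x_i − d_i)/17. The first 3 digits are (1, 1, 5).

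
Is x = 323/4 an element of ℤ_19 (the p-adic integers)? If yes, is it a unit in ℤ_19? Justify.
x ∈ ℤ_19 but not a unit; v_19(x) = 1 > 0

ℤ_19 = {x ∈ ℚ_19 : v_19(x) ≥ 0} and ℤ_19^× = {x ∈ ℤ_19 : v_19(x) = 0}. Here v_19(323/4) = v_19(num) − v_19(den) = 1; compare against these criteria.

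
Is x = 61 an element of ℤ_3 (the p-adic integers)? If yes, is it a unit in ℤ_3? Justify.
x ∈ ℤ_3^× (unit); v_3(x) = 0

ℤ_3 = {x ∈ ℚ_3 : v_3(x) ≥ 0} and ℤ_3^× = {x ∈ ℤ_3 : v_3(x) = 0}. Here v_3(61) = v_3(num) − v_3(den) = 0; compare against these criteria.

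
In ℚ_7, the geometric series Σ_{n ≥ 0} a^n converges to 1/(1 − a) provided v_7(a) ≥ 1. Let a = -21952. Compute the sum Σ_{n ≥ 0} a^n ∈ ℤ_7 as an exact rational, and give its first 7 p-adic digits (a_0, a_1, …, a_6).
Σ a^n = 1/(1 − a) = 1/21953;  first 7 digits = (1, 0, 0, 6, 4, 5, 0)

v_7(a) = 3 ≥ 1, so the series converges in ℤ_7 to 1/(1 − a) = 1/(1 − (-21952)) = 1/21953. Expand this rational in ℤ_7: compute digits iteratively via d_i = x_i mod 7, x_{i+1} = (x_i − d_i)/7. The first 7 digits are (1, 0, 0, 6, 4, 5, 0).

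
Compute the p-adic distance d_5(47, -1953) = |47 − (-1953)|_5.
d_5(47, -1953) = 1/125

Step 1 — x − y = 47 − (-1953) = 2000. Step 2 — v_5(2000) = 3 (factor: 2000 = (5^3 · 16); the sign does not affect v_p). Step 3 — |x − y|_5 = 5^{-3} = 1/125.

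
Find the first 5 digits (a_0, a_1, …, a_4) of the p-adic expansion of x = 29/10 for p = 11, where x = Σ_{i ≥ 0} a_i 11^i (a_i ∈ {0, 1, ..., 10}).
(a_0, …, a_4) = (4, 1, 1, 1, 1)

v_11(29/10) = 0 (numerator and denominator both coprime to 11), so x ∈ ℤ_11^×. Compute digits iteratively via a_i = x_i mod 11, x_{i+1} = (x_i − a_i)/11, with x_0 = x:
  x_0 = 29/10;  a_0 = 4;  x_1 = (x_0 − 4)/11 = -1/10
  x_1 = -1/10;  a_1 = 1;  x_2 = (x_1 − 1)/11 = -1/10
  x_2 = -1/10;  a_2 = 1;  x_3 = (x_2 − 1)/11 = -1/10
  x_3 = -1/10;  a_3 = 1;  x_4 = (x_3 − 1)/11 = -1/10
  x_4 = -1/10;  a_4 = 1;  x_5 = (x_4 − 1)/11 = -1/10
Digits: (4, 1, 1, 1, 1).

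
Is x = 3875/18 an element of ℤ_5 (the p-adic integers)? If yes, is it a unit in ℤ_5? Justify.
x ∈ ℤ_5 but not a unit; v_5(x) = 3 > 0

ℤ_5 = {x ∈ ℚ_5 : v_5(x) ≥ 0} and ℤ_5^× = {x ∈ ℤ_5 : v_5(x) = 0}. Here v_5(3875/18) = v_5(num) − v_5(den) = 3; compare against these criteria.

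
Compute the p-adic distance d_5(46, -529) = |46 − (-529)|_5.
d_5(46, -529) = 1/25

Step 1 — x − y = 46 − (-529) = 575. Step 2 — v_5(575) = 2 (factor: 575 = (5^2 · 23); the sign does not affect v_p). Step 3 — |x − y|_5 = 5^{-2} = 1/25.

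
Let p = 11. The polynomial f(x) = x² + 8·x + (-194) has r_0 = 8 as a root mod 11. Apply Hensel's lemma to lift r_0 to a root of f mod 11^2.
r_1 = 41 (mod 121)

Hensel: r_{i+1} = r_i − f(r_i)·(f′(r_i))^{-1} mod 11^{i+2}, f′(x) = 2x + 8. Iterate:
  r_0 = 8 (mod 11)
  r_1 = 41 (mod 121)
Final: r = 41 satisfies f(r) ≡ 0 mod 11^2.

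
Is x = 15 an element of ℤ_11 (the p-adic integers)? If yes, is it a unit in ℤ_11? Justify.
x ∈ ℤ_11^× (unit); v_11(x) = 0

ℤ_11 = {x ∈ ℚ_11 : v_11(x) ≥ 0} and ℤ_11^× = {x ∈ ℤ_11 : v_11(x) = 0}. Here v_11(15) = v_11(num) − v_11(den) = 0; compare against these criteria.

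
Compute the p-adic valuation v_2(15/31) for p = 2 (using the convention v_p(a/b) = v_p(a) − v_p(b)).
v_2(15/31) = 0

Factor powers of 2 from the numerator and denominator of the reduced fraction: 15 = 2^0 · 15 and 31 = 2^0 · 31. Apply v_p(a/b) = v_p(a) − v_p(b): v_2(15/31) = 0 − 0 = 0.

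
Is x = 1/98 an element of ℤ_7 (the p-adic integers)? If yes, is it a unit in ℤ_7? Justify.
x ∉ ℤ_7 (v_7(x) = -2 < 0)

ℤ_7 = {x ∈ ℚ_7 : v_7(x) ≥ 0} and ℤ_7^× = {x ∈ ℤ_7 : v_7(x) = 0}. Here v_7(1/98) = v_7(num) − v_7(den) = -2; compare against these criteria.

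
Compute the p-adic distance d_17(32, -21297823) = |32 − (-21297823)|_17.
d_17(32, -21297823) = 1/1419857

Step 1 — x − y = 32 − (-21297823) = 21297855. Step 2 — v_17(21297855) = 5 (factor: 21297855 = (17^5 · 15); the sign does not affect v_p). Step 3 — |x − y|_17 = 17^{-5} = 1/1419857.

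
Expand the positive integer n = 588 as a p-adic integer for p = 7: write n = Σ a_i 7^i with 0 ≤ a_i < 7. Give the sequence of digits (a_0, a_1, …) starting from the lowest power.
(a_0, a_1, …) = (0, 0, 5, 1)

Repeated division by 7 gives the digits low-to-high: 588 = 5·7^2 + 1·7^3. Digit sequence: (0, 0, 5, 1).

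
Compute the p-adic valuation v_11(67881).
v_11(67881) = 3

v_11(n) is the largest exponent k such that 11^k divides n. Factor out: 67881 = 11^3 · 51. (Sign doesn't affect v_p.) So v_11(67881) = 3.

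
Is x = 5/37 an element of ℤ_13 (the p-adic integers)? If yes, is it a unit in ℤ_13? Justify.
x ∈ ℤ_13^× (unit); v_13(x) = 0

ℤ_13 = {x ∈ ℚ_13 : v_13(x) ≥ 0} and ℤ_13^× = {x ∈ ℤ_13 : v_13(x) = 0}. Here v_13(5/37) = v_13(num) − v_13(den) = 0; compare against these criteria.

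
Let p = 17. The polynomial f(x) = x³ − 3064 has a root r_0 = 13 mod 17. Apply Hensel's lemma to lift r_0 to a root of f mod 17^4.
r_3 = 34115 (mod 83521)

Hensel: r_{i+1} = r_i − f(r_i)/f′(r_i) mod 17^{i+2}, where f′(x) = 3x². Iterate:
  r_0 = 13 (mod 17)
  r_1 = 13 (mod 289)
  r_2 = 4637 (mod 4913)
  r_3 = 34115 (mod 83521)
Final: r = 34115 with f(r) ≡ 0 mod 17^4.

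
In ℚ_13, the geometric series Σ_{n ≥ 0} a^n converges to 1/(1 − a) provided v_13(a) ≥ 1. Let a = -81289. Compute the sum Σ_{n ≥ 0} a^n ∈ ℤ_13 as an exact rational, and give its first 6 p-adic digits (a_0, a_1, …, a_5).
Σ a^n = 1/(1 − a) = 1/81290;  first 6 digits = (1, 0, 0, 2, 10, 12)

v_13(a) = 3 ≥ 1, so the series converges in ℤ_13 to 1/(1 − a) = 1/(1 − (-81289)) = 1/81290. Expand this rational in ℤ_13: compute digits iteratively via d_i = x_i mod 13, x_{i+1} = (x_i − d_i)/13. The first 6 digits are (1, 0, 0, 2, 10, 12).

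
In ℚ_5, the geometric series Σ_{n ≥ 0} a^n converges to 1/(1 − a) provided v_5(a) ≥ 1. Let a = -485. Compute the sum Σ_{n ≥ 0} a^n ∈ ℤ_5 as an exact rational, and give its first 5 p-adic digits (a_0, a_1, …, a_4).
Σ a^n = 1/(1 − a) = 1/486;  first 5 digits = (1, 3, 4, 4, 1)

v_5(a) = 1 ≥ 1, so the series converges in ℤ_5 to 1/(1 − a) = 1/(1 − (-485)) = 1/486. Expand this rational in ℤ_5: compute digits iteratively via d_i = x_i mod 5, x_{i+1} = (x_i − d_i)/5. The first 5 digits are (1, 3, 4, 4, 1).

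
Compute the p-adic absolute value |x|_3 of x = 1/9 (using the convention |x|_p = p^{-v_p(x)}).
|1/9|_3 = 9

Step 1 — compute v_3(x) by factoring powers of 3 out of the numerator and denominator: v_3(1/9) = -2. Step 2 — apply |x|_p = p^{-v_p(x)} = 3^{2} = 9.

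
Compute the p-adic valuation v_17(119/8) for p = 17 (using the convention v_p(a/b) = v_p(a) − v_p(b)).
v_17(119/8) = 1

Factor powers of 17 from the numerator and denominator of the reduced fraction: 119 = 17^1 · 7 and 8 = 17^0 · 8. Apply v_p(a/b) = v_p(a) − v_p(b): v_17(119/8) = 1 − 0 = 1.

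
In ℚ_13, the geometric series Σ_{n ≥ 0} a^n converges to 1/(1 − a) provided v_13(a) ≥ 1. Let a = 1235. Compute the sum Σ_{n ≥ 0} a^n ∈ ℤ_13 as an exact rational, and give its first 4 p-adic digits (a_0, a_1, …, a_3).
Σ a^n = 1/(1 − a) = -1/1234;  first 4 digits = (1, 4, 10, 4)

v_13(a) = 1 ≥ 1, so the series converges in ℤ_13 to 1/(1 − a) = 1/(1 − 1235) = -1/1234. Expand this rational in ℤ_13: compute digits iteratively via d_i = x_i mod 13, x_{i+1} = (x_i − d_i)/13. The first 4 digits are (1, 4, 10, 4).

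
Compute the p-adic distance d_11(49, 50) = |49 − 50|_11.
d_11(49, 50) = 1

Step 1 — x − y = 49 − 50 = -1. Step 2 — v_11(-1) = 0 (factor: -1 = −(11^0 · 1); the sign does not affect v_p). Step 3 — |x − y|_11 = 11^{0} = 1.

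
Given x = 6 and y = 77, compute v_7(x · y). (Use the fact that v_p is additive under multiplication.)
v_7(462) = 1

v_p(x) = 0 (factor: 6 = 7^0 · 6); v_p(y) = 1 (factor: 77 = 7^1 · 11). Additivity: v_p(xy) = v_p(x) + v_p(y) = 0 + 1 = 1. (Direct check: xy = 462 = 7^1 · (66).)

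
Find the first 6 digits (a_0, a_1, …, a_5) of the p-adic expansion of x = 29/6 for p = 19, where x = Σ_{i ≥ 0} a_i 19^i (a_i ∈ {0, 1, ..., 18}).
(a_0, …, a_5) = (8, 3, 3, 3, 3, 3)

v_19(29/6) = 0 (numerator and denominator both coprime to 19), so x ∈ ℤ_19^×. Compute digits iteratively via a_i = x_i mod 19, x_{i+1} = (x_i − a_i)/19, with x_0 = x:
  x_0 = 29/6;  a_0 = 8;  x_1 = (x_0 − 8)/19 = -1/6
  x_1 = -1/6;  a_1 = 3;  x_2 = (x_1 − 3)/19 = -1/6
  x_2 = -1/6;  a_2 = 3;  x_3 = (x_2 − 3)/19 = -1/6
  x_3 = -1/6;  a_3 = 3;  x_4 = (x_3 − 3)/19 = -1/6
  x_4 = -1/6;  a_4 = 3;  x_5 = (x_4 − 3)/19 = -1/6
  x_5 = -1/6;  a_5 = 3;  x_6 = (x_5 − 3)/19 = -1/6
Digits: (8, 3, 3, 3, 3, 3).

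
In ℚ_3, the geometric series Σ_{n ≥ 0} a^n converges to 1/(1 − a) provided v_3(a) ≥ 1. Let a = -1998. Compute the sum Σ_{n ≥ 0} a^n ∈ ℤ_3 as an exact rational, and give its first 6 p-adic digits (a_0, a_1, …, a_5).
Σ a^n = 1/(1 − a) = 1/1999;  first 6 digits = (1, 0, 0, 1, 2, 0)

v_3(a) = 3 ≥ 1, so the series converges in ℤ_3 to 1/(1 − a) = 1/(1 − (-1998)) = 1/1999. Expand this rational in ℤ_3: compute digits iteratively via d_i = x_i mod 3, x_{i+1} = (x_i − d_i)/3. The first 6 digits are (1, 0, 0, 1, 2, 0).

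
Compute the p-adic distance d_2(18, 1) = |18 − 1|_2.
d_2(18, 1) = 1

Step 1 — x − y = 18 − 1 = 17. Step 2 — v_2(17) = 0 (factor: 17 = (2^0 · 17); the sign does not affect v_p). Step 3 — |x − y|_2 = 2^{0} = 1.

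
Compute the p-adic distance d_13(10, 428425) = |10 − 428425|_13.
d_13(10, 428425) = 1/28561

Step 1 — x − y = 10 − 428425 = -428415. Step 2 — v_13(-428415) = 4 (factor: -428415 = −(13^4 · 15); the sign does not affect v_p). Step 3 — |x − y|_13 = 13^{-4} = 1/28561.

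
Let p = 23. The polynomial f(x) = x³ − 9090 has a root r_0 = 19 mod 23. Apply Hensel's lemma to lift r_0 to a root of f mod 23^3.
r_2 = 5102 (mod 12167)

Hensel: r_{i+1} = r_i − f(r_i)/f′(r_i) mod 23^{i+2}, where f′(x) = 3x². Iterate:
  r_0 = 19 (mod 23)
  r_1 = 341 (mod 529)
  r_2 = 5102 (mod 12167)
Final: r = 5102 with f(r) ≡ 0 mod 23^3.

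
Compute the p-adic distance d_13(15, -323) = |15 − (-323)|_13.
d_13(15, -323) = 1/169

Step 1 — x − y = 15 − (-323) = 338. Step 2 — v_13(338) = 2 (factor: 338 = (13^2 · 2); the sign does not affect v_p). Step 3 — |x − y|_13 = 13^{-2} = 1/169.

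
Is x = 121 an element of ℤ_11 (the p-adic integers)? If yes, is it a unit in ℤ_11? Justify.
x ∈ ℤ_11 but not a unit; v_11(x) = 2 > 0

ℤ_11 = {x ∈ ℚ_11 : v_11(x) ≥ 0} and ℤ_11^× = {x ∈ ℤ_11 : v_11(x) = 0}. Here v_11(121) = v_11(num) − v_11(den) = 2; compare against these criteria.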